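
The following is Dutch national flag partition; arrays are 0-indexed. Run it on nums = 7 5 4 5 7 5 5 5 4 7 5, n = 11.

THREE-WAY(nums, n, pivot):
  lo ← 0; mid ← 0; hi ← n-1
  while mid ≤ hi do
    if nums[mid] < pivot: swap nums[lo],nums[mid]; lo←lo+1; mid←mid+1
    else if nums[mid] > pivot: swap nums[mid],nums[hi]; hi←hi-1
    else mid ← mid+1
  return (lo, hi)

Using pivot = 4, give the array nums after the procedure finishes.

lo=0 mid=0 hi=10
7>4: swap(0,10), hi=9 ⇒ 5 5 4 5 7 5 5 5 4 7 7
5>4: swap(0,9), hi=8 ⇒ 7 5 4 5 7 5 5 5 4 5 7
7>4: swap(0,8), hi=7 ⇒ 4 5 4 5 7 5 5 5 7 5 7
4=4: mid=1
5>4: swap(1,7), hi=6 ⇒ 4 5 4 5 7 5 5 5 7 5 7
5>4: swap(1,6), hi=5 ⇒ 4 5 4 5 7 5 5 5 7 5 7
5>4: swap(1,5), hi=4 ⇒ 4 5 4 5 7 5 5 5 7 5 7
5>4: swap(1,4), hi=3 ⇒ 4 7 4 5 5 5 5 5 7 5 7
7>4: swap(1,3), hi=2 ⇒ 4 5 4 7 5 5 5 5 7 5 7
5>4: swap(1,2), hi=1 ⇒ 4 4 5 7 5 5 5 5 7 5 7
4=4: mid=2
done. lo=0 hi=1; nums=4 4 5 7 5 5 5 5 7 5 7

4 4 5 7 5 5 5 5 7 5 7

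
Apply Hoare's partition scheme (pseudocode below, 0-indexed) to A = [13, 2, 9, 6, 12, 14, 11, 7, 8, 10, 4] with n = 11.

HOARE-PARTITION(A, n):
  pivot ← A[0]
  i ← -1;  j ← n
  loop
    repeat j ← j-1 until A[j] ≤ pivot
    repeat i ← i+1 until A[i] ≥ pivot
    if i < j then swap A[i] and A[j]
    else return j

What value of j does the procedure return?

8

pivot = A[0] = 13; i = -1, j = 11
j→10 (A[10]=4≤13), i→0 (A[0]=13≥13); i<j, swap → [4, 2, 9, 6, 12, 14, 11, 7, 8, 10, 13]
j→9 (A[9]=10≤13), i→5 (A[5]=14≥13); i<j, swap → [4, 2, 9, 6, 12, 10, 11, 7, 8, 14, 13]
j→8, i→9; i≥j, return j=8. A = [4, 2, 9, 6, 12, 10, 11, 7, 8, 14, 13]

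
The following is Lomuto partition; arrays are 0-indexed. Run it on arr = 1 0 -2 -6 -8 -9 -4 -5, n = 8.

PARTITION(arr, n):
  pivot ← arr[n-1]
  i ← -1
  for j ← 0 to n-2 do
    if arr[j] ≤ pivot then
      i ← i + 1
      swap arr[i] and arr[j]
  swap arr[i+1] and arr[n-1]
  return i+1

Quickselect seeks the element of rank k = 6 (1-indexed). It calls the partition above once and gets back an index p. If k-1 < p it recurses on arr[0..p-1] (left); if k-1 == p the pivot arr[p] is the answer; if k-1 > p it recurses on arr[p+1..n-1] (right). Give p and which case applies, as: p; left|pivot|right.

3; right

pivot = arr[7] = -5; i = -1
j=0: arr[0]=1 > -5 → no swap
j=1: arr[1]=0 > -5 → no swap
j=2: arr[2]=-2 > -5 → no swap
j=3: arr[3]=-6 ≤ -5 → i=0, swap arr[0],arr[3] → -6 0 -2 1 -8 -9 -4 -5
j=4: arr[4]=-8 ≤ -5 → i=1, swap arr[1],arr[4] → -6 -8 -2 1 0 -9 -4 -5
j=5: arr[5]=-9 ≤ -5 → i=2, swap arr[2],arr[5] → -6 -8 -9 1 0 -2 -4 -5
j=6: arr[6]=-4 > -5 → no swap
final swap arr[3],arr[7] → -6 -8 -9 -5 0 -2 -4 1; return 3
p = 3; k-1 = 5 > 3 ⇒ right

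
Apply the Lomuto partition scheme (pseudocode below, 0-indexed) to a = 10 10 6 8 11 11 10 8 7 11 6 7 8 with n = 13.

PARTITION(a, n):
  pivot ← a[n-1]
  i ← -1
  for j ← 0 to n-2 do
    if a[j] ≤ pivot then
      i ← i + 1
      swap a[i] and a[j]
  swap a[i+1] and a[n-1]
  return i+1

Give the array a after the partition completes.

pivot=8, i=-1
j=0: 10>8, skip
j=1: 10>8, skip
j=2: 6≤8, i=0, swap(0,2) ⇒ 6 10 10 8 11 11 10 8 7 11 6 7 8
j=3: 8≤8, i=1, swap(1,3) ⇒ 6 8 10 10 11 11 10 8 7 11 6 7 8
j=4: 11>8, skip
j=5: 11>8, skip
j=6: 10>8, skip
j=7: 8≤8, i=2, swap(2,7) ⇒ 6 8 8 10 11 11 10 10 7 11 6 7 8
j=8: 7≤8, i=3, swap(3,8) ⇒ 6 8 8 7 11 11 10 10 10 11 6 7 8
j=9: 11>8, skip
j=10: 6≤8, i=4, swap(4,10) ⇒ 6 8 8 7 6 11 10 10 10 11 11 7 8
j=11: 7≤8, i=5, swap(5,11) ⇒ 6 8 8 7 6 7 10 10 10 11 11 11 8
swap(6,12) ⇒ 6 8 8 7 6 7 8 10 10 11 11 11 10; return 6

6 8 8 7 6 7 8 10 10 11 11 11 10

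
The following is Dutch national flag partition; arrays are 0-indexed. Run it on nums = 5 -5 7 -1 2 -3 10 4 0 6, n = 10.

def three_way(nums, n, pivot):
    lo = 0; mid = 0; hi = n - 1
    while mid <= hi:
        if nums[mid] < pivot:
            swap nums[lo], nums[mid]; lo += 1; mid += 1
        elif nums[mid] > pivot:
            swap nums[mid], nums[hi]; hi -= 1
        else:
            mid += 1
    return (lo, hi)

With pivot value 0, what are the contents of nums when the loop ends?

pivot = 0; lo=0, mid=0, hi=9
nums[mid]=5>0: swap nums[0],nums[9]; hi=8 → 6 -5 7 -1 2 -3 10 4 0 5
nums[mid]=6>0: swap nums[0],nums[8]; hi=7 → 0 -5 7 -1 2 -3 10 4 6 5
nums[mid]=0=0: mid=1
nums[mid]=-5<0: swap nums[0],nums[1]; lo=1,mid=2 → -5 0 7 -1 2 -3 10 4 6 5
nums[mid]=7>0: swap nums[2],nums[7]; hi=6 → -5 0 4 -1 2 -3 10 7 6 5
nums[mid]=4>0: swap nums[2],nums[6]; hi=5 → -5 0 10 -1 2 -3 4 7 6 5
nums[mid]=10>0: swap nums[2],nums[5]; hi=4 → -5 0 -3 -1 2 10 4 7 6 5
nums[mid]=-3<0: swap nums[1],nums[2]; lo=2,mid=3 → -5 -3 0 -1 2 10 4 7 6 5
nums[mid]=-1<0: swap nums[2],nums[3]; lo=3,mid=4 → -5 -3 -1 0 2 10 4 7 6 5
nums[mid]=2>0: swap nums[4],nums[4]; hi=3 → -5 -3 -1 0 2 10 4 7 6 5
end: lo=3, hi=3; nums = -5 -3 -1 0 2 10 4 7 6 5

-5 -3 -1 0 2 10 4 7 6 5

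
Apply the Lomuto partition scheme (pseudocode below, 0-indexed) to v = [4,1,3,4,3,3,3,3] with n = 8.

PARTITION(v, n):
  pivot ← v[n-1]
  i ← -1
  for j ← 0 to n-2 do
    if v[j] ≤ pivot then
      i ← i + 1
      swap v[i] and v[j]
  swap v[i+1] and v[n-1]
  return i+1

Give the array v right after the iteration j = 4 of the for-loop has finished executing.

pivot=3, i=-1
j=0: 4>3, skip
j=1: 1≤3, i=0, swap(0,1) ⇒ [1,4,3,4,3,3,3,3]
j=2: 3≤3, i=1, swap(1,2) ⇒ [1,3,4,4,3,3,3,3]
j=3: 4>3, skip
j=4: 3≤3, i=2, swap(2,4) ⇒ [1,3,3,4,4,3,3,3]
(after j=4) v = [1,3,3,4,4,3,3,3]

[1,3,3,4,4,3,3,3]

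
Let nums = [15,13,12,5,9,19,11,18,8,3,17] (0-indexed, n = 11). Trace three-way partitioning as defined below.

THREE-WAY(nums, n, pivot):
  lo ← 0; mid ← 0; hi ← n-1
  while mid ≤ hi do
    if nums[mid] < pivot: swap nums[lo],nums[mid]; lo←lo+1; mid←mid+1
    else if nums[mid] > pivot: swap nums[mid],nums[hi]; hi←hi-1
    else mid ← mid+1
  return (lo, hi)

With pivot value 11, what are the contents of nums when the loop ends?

lo=0 mid=0 hi=10
15>11: swap(0,10), hi=9 ⇒ [17,13,12,5,9,19,11,18,8,3,15]
17>11: swap(0,9), hi=8 ⇒ [3,13,12,5,9,19,11,18,8,17,15]
3<11: swap(0,0), lo=1 mid=1 ⇒ [3,13,12,5,9,19,11,18,8,17,15]
13>11: swap(1,8), hi=7 ⇒ [3,8,12,5,9,19,11,18,13,17,15]
8<11: swap(1,1), lo=2 mid=2 ⇒ [3,8,12,5,9,19,11,18,13,17,15]
12>11: swap(2,7), hi=6 ⇒ [3,8,18,5,9,19,11,12,13,17,15]
18>11: swap(2,6), hi=5 ⇒ [3,8,11,5,9,19,18,12,13,17,15]
11=11: mid=3
5<11: swap(2,3), lo=3 mid=4 ⇒ [3,8,5,11,9,19,18,12,13,17,15]
9<11: swap(3,4), lo=4 mid=5 ⇒ [3,8,5,9,11,19,18,12,13,17,15]
19>11: swap(5,5), hi=4 ⇒ [3,8,5,9,11,19,18,12,13,17,15]
done. lo=4 hi=4; nums=[3,8,5,9,11,19,18,12,13,17,15]

[3,8,5,9,11,19,18,12,13,17,15]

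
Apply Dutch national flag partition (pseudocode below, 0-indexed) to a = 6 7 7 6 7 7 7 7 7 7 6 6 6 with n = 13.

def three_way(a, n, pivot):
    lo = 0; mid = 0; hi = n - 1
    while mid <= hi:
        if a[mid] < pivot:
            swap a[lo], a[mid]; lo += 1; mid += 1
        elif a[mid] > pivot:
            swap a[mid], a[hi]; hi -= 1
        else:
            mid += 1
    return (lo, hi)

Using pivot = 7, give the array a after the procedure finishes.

lo=0 mid=0 hi=12
6<7: swap(0,0), lo=1 mid=1 ⇒ 6 7 7 6 7 7 7 7 7 7 6 6 6
7=7: mid=2
7=7: mid=3
6<7: swap(1,3), lo=2 mid=4 ⇒ 6 6 7 7 7 7 7 7 7 7 6 6 6
7=7: mid=5
7=7: mid=6
7=7: mid=7
7=7: mid=8
7=7: mid=9
7=7: mid=10
6<7: swap(2,10), lo=3 mid=11 ⇒ 6 6 6 7 7 7 7 7 7 7 7 6 6
6<7: swap(3,11), lo=4 mid=12 ⇒ 6 6 6 6 7 7 7 7 7 7 7 7 6
6<7: swap(4,12), lo=5 mid=13 ⇒ 6 6 6 6 6 7 7 7 7 7 7 7 7
done. lo=5 hi=12; a=6 6 6 6 6 7 7 7 7 7 7 7 7

6 6 6 6 6 7 7 7 7 7 7 7 7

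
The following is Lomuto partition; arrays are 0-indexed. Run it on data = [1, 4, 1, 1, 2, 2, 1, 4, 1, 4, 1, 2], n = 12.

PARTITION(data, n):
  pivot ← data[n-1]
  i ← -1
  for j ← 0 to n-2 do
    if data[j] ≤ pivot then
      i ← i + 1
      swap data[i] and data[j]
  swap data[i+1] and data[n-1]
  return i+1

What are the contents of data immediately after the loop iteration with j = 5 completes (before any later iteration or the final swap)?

pivot = data[11] = 2; i = -1
j=0: data[0]=1 ≤ 2 → i=0, swap data[0],data[0] (no change) → [1, 4, 1, 1, 2, 2, 1, 4, 1, 4, 1, 2]
j=1: data[1]=4 > 2 → no swap
j=2: data[2]=1 ≤ 2 → i=1, swap data[1],data[2] → [1, 1, 4, 1, 2, 2, 1, 4, 1, 4, 1, 2]
j=3: data[3]=1 ≤ 2 → i=2, swap data[2],data[3] → [1, 1, 1, 4, 2, 2, 1, 4, 1, 4, 1, 2]
j=4: data[4]=2 ≤ 2 → i=3, swap data[3],data[4] → [1, 1, 1, 2, 4, 2, 1, 4, 1, 4, 1, 2]
j=5: data[5]=2 ≤ 2 → i=4, swap data[4],data[5] → [1, 1, 1, 2, 2, 4, 1, 4, 1, 4, 1, 2]
(after j=5) data = [1, 1, 1, 2, 2, 4, 1, 4, 1, 4, 1, 2]

[1, 1, 1, 2, 2, 4, 1, 4, 1, 4, 1, 2]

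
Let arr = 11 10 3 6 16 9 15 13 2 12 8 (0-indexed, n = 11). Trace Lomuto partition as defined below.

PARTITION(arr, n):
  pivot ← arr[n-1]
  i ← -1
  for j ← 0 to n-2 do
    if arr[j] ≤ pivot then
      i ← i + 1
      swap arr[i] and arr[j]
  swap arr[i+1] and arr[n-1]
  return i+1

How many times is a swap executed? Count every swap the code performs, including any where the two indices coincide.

pivot=8, i=-1
j=0: 11>8, skip
j=1: 10>8, skip
j=2: 3≤8, i=0, swap(0,2) ⇒ 3 10 11 6 16 9 15 13 2 12 8
j=3: 6≤8, i=1, swap(1,3) ⇒ 3 6 11 10 16 9 15 13 2 12 8
j=4: 16>8, skip
j=5: 9>8, skip
j=6: 15>8, skip
j=7: 13>8, skip
j=8: 2≤8, i=2, swap(2,8) ⇒ 3 6 2 10 16 9 15 13 11 12 8
j=9: 12>8, skip
swap(3,10) ⇒ 3 6 2 8 16 9 15 13 11 12 10; return 3

4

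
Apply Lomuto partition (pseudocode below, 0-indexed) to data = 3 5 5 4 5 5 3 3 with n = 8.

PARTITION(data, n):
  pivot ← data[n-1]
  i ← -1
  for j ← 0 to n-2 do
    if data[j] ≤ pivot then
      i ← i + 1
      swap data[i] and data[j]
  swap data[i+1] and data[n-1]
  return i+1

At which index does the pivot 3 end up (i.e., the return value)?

2

pivot = data[7] = 3; i = -1
j=0: data[0]=3 ≤ 3 → i=0, swap data[0],data[0] (no change) → 3 5 5 4 5 5 3 3
j=1: data[1]=5 > 3 → no swap
j=2: data[2]=5 > 3 → no swap
j=3: data[3]=4 > 3 → no swap
j=4: data[4]=5 > 3 → no swap
j=5: data[5]=5 > 3 → no swap
j=6: data[6]=3 ≤ 3 → i=1, swap data[1],data[6] → 3 3 5 4 5 5 5 3
final swap data[2],data[7] → 3 3 3 4 5 5 5 5; return 2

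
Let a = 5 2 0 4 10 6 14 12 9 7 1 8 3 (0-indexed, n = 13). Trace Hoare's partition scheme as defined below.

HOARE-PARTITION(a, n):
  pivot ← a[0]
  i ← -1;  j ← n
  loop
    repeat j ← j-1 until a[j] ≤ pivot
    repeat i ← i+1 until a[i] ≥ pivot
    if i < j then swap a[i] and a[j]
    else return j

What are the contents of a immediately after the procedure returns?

pivot = a[0] = 5; i = -1, j = 13
j→12 (a[12]=3≤5), i→0 (a[0]=5≥5); i<j, swap → 3 2 0 4 10 6 14 12 9 7 1 8 5
j→10 (a[10]=1≤5), i→4 (a[4]=10≥5); i<j, swap → 3 2 0 4 1 6 14 12 9 7 10 8 5
j→4, i→5; i≥j, return j=4. a = 3 2 0 4 1 6 14 12 9 7 10 8 5

3 2 0 4 1 6 14 12 9 7 10 8 5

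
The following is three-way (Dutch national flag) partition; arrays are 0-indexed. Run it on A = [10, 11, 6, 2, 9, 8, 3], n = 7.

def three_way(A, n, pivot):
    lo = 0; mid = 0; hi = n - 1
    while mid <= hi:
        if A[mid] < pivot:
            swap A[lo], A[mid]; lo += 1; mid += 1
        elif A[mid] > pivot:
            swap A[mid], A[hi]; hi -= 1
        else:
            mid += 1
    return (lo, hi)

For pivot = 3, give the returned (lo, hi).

lo=0 mid=0 hi=6
10>3: swap(0,6), hi=5 ⇒ [3, 11, 6, 2, 9, 8, 10]
3=3: mid=1
11>3: swap(1,5), hi=4 ⇒ [3, 8, 6, 2, 9, 11, 10]
8>3: swap(1,4), hi=3 ⇒ [3, 9, 6, 2, 8, 11, 10]
9>3: swap(1,3), hi=2 ⇒ [3, 2, 6, 9, 8, 11, 10]
2<3: swap(0,1), lo=1 mid=2 ⇒ [2, 3, 6, 9, 8, 11, 10]
6>3: swap(2,2), hi=1 ⇒ [2, 3, 6, 9, 8, 11, 10]
done. lo=1 hi=1; A=[2, 3, 6, 9, 8, 11, 10]

(1, 1)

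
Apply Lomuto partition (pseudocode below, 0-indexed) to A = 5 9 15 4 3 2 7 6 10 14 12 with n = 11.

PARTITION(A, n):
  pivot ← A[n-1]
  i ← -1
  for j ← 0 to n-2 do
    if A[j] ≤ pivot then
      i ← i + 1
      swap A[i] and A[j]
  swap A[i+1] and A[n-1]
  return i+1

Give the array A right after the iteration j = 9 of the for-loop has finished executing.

pivot = A[10] = 12; i = -1
j=0: A[0]=5 ≤ 12 → i=0, swap A[0],A[0] (no change) → 5 9 15 4 3 2 7 6 10 14 12
j=1: A[1]=9 ≤ 12 → i=1, swap A[1],A[1] (no change) → 5 9 15 4 3 2 7 6 10 14 12
j=2: A[2]=15 > 12 → no swap
j=3: A[3]=4 ≤ 12 → i=2, swap A[2],A[3] → 5 9 4 15 3 2 7 6 10 14 12
j=4: A[4]=3 ≤ 12 → i=3, swap A[3],A[4] → 5 9 4 3 15 2 7 6 10 14 12
j=5: A[5]=2 ≤ 12 → i=4, swap A[4],A[5] → 5 9 4 3 2 15 7 6 10 14 12
j=6: A[6]=7 ≤ 12 → i=5, swap A[5],A[6] → 5 9 4 3 2 7 15 6 10 14 12
j=7: A[7]=6 ≤ 12 → i=6, swap A[6],A[7] → 5 9 4 3 2 7 6 15 10 14 12
j=8: A[8]=10 ≤ 12 → i=7, swap A[7],A[8] → 5 9 4 3 2 7 6 10 15 14 12
j=9: A[9]=14 > 12 → no swap
(after j=9) A = 5 9 4 3 2 7 6 10 15 14 12

5 9 4 3 2 7 6 10 15 14 12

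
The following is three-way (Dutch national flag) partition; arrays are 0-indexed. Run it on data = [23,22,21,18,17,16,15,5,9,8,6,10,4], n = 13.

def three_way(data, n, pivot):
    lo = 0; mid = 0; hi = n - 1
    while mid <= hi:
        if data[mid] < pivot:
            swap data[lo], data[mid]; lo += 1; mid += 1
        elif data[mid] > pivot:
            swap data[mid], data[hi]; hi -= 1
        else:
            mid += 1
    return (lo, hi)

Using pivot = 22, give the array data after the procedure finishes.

lo=0 mid=0 hi=12
23>22: swap(0,12), hi=11 ⇒ [4,22,21,18,17,16,15,5,9,8,6,10,23]
4<22: swap(0,0), lo=1 mid=1 ⇒ [4,22,21,18,17,16,15,5,9,8,6,10,23]
22=22: mid=2
21<22: swap(1,2), lo=2 mid=3 ⇒ [4,21,22,18,17,16,15,5,9,8,6,10,23]
18<22: swap(2,3), lo=3 mid=4 ⇒ [4,21,18,22,17,16,15,5,9,8,6,10,23]
17<22: swap(3,4), lo=4 mid=5 ⇒ [4,21,18,17,22,16,15,5,9,8,6,10,23]
16<22: swap(4,5), lo=5 mid=6 ⇒ [4,21,18,17,16,22,15,5,9,8,6,10,23]
15<22: swap(5,6), lo=6 mid=7 ⇒ [4,21,18,17,16,15,22,5,9,8,6,10,23]
5<22: swap(6,7), lo=7 mid=8 ⇒ [4,21,18,17,16,15,5,22,9,8,6,10,23]
9<22: swap(7,8), lo=8 mid=9 ⇒ [4,21,18,17,16,15,5,9,22,8,6,10,23]
8<22: swap(8,9), lo=9 mid=10 ⇒ [4,21,18,17,16,15,5,9,8,22,6,10,23]
6<22: swap(9,10), lo=10 mid=11 ⇒ [4,21,18,17,16,15,5,9,8,6,22,10,23]
10<22: swap(10,11), lo=11 mid=12 ⇒ [4,21,18,17,16,15,5,9,8,6,10,22,23]
done. lo=11 hi=11; data=[4,21,18,17,16,15,5,9,8,6,10,22,23]

[4,21,18,17,16,15,5,9,8,6,10,22,23]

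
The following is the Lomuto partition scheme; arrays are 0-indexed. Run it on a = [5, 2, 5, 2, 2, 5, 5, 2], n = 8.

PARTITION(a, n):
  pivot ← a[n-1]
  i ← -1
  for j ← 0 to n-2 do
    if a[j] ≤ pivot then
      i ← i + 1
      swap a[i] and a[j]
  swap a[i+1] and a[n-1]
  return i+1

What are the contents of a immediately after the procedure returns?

pivot=2, i=-1
j=0: 5>2, skip
j=1: 2≤2, i=0, swap(0,1) ⇒ [2, 5, 5, 2, 2, 5, 5, 2]
j=2: 5>2, skip
j=3: 2≤2, i=1, swap(1,3) ⇒ [2, 2, 5, 5, 2, 5, 5, 2]
j=4: 2≤2, i=2, swap(2,4) ⇒ [2, 2, 2, 5, 5, 5, 5, 2]
j=5: 5>2, skip
j=6: 5>2, skip
swap(3,7) ⇒ [2, 2, 2, 2, 5, 5, 5, 5]; return 3

[2, 2, 2, 2, 5, 5, 5, 5]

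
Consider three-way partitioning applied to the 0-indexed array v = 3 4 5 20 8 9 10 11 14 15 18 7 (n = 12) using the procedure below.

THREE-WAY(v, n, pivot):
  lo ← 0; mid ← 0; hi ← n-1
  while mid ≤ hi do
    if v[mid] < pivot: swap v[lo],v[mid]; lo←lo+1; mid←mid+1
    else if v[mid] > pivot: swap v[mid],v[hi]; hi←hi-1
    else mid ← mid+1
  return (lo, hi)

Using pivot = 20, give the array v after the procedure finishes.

3 4 5 8 9 10 11 14 15 18 7 20

lo=0 mid=0 hi=11
3<20: swap(0,0), lo=1 mid=1 ⇒ 3 4 5 20 8 9 10 11 14 15 18 7
4<20: swap(1,1), lo=2 mid=2 ⇒ 3 4 5 20 8 9 10 11 14 15 18 7
5<20: swap(2,2), lo=3 mid=3 ⇒ 3 4 5 20 8 9 10 11 14 15 18 7
20=20: mid=4
8<20: swap(3,4), lo=4 mid=5 ⇒ 3 4 5 8 20 9 10 11 14 15 18 7
9<20: swap(4,5), lo=5 mid=6 ⇒ 3 4 5 8 9 20 10 11 14 15 18 7
10<20: swap(5,6), lo=6 mid=7 ⇒ 3 4 5 8 9 10 20 11 14 15 18 7
11<20: swap(6,7), lo=7 mid=8 ⇒ 3 4 5 8 9 10 11 20 14 15 18 7
14<20: swap(7,8), lo=8 mid=9 ⇒ 3 4 5 8 9 10 11 14 20 15 18 7
15<20: swap(8,9), lo=9 mid=10 ⇒ 3 4 5 8 9 10 11 14 15 20 18 7
18<20: swap(9,10), lo=10 mid=11 ⇒ 3 4 5 8 9 10 11 14 15 18 20 7
7<20: swap(10,11), lo=11 mid=12 ⇒ 3 4 5 8 9 10 11 14 15 18 7 20
done. lo=11 hi=11; v=3 4 5 8 9 10 11 14 15 18 7 20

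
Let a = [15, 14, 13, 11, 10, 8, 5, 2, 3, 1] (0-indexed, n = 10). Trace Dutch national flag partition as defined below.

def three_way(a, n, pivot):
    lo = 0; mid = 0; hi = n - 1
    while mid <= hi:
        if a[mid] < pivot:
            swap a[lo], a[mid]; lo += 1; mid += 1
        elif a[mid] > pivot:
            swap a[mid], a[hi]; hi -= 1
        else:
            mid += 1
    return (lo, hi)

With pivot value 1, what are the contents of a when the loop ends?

[1, 13, 11, 10, 8, 5, 2, 3, 14, 15]

lo=0 mid=0 hi=9
15>1: swap(0,9), hi=8 ⇒ [1, 14, 13, 11, 10, 8, 5, 2, 3, 15]
1=1: mid=1
14>1: swap(1,8), hi=7 ⇒ [1, 3, 13, 11, 10, 8, 5, 2, 14, 15]
3>1: swap(1,7), hi=6 ⇒ [1, 2, 13, 11, 10, 8, 5, 3, 14, 15]
2>1: swap(1,6), hi=5 ⇒ [1, 5, 13, 11, 10, 8, 2, 3, 14, 15]
5>1: swap(1,5), hi=4 ⇒ [1, 8, 13, 11, 10, 5, 2, 3, 14, 15]
8>1: swap(1,4), hi=3 ⇒ [1, 10, 13, 11, 8, 5, 2, 3, 14, 15]
10>1: swap(1,3), hi=2 ⇒ [1, 11, 13, 10, 8, 5, 2, 3, 14, 15]
11>1: swap(1,2), hi=1 ⇒ [1, 13, 11, 10, 8, 5, 2, 3, 14, 15]
13>1: swap(1,1), hi=0 ⇒ [1, 13, 11, 10, 8, 5, 2, 3, 14, 15]
done. lo=0 hi=0; a=[1, 13, 11, 10, 8, 5, 2, 3, 14, 15]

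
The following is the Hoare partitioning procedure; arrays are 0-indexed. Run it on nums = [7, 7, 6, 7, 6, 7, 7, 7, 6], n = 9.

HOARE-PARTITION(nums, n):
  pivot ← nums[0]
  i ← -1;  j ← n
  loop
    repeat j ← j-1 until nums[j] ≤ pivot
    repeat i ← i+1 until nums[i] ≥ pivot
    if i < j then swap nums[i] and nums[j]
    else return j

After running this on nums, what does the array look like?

[6, 7, 6, 7, 6, 7, 7, 7, 7]

pivot=7
j stops at 8 (6), i stops at 0 (7); swap ⇒ [6, 7, 6, 7, 6, 7, 7, 7, 7]
j stops at 7 (7), i stops at 1 (7); swap ⇒ [6, 7, 6, 7, 6, 7, 7, 7, 7]
j stops at 6 (7), i stops at 3 (7); swap ⇒ [6, 7, 6, 7, 6, 7, 7, 7, 7]
j stops at 5, i stops at 5; i≥j ⇒ return 5. nums=[6, 7, 6, 7, 6, 7, 7, 7, 7]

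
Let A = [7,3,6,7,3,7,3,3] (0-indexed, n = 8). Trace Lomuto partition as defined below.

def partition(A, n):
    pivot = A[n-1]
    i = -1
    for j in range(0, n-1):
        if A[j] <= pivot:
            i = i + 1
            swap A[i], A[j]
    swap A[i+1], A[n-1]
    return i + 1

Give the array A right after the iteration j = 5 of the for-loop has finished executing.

[3,3,6,7,7,7,3,3]

pivot = A[7] = 3; i = -1
j=0: A[0]=7 > 3 → no swap
j=1: A[1]=3 ≤ 3 → i=0, swap A[0],A[1] → [3,7,6,7,3,7,3,3]
j=2: A[2]=6 > 3 → no swap
j=3: A[3]=7 > 3 → no swap
j=4: A[4]=3 ≤ 3 → i=1, swap A[1],A[4] → [3,3,6,7,7,7,3,3]
j=5: A[5]=7 > 3 → no swap
(after j=5) A = [3,3,6,7,7,7,3,3]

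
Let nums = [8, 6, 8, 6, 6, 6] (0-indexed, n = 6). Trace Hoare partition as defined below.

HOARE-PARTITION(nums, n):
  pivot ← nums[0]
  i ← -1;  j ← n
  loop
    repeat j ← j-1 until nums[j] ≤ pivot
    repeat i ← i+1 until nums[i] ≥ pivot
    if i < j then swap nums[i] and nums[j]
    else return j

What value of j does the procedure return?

pivot=8
j stops at 5 (6), i stops at 0 (8); swap ⇒ [6, 6, 8, 6, 6, 8]
j stops at 4 (6), i stops at 2 (8); swap ⇒ [6, 6, 6, 6, 8, 8]
j stops at 3, i stops at 4; i≥j ⇒ return 3. nums=[6, 6, 6, 6, 8, 8]

3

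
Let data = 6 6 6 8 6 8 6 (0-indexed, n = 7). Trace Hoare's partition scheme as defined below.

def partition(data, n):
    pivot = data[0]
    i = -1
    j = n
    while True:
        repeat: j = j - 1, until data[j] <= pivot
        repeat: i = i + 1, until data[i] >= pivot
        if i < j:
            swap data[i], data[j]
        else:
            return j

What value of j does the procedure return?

2

pivot=6
j stops at 6 (6), i stops at 0 (6); swap ⇒ 6 6 6 8 6 8 6
j stops at 4 (6), i stops at 1 (6); swap ⇒ 6 6 6 8 6 8 6
j stops at 2, i stops at 2; i≥j ⇒ return 2. data=6 6 6 8 6 8 6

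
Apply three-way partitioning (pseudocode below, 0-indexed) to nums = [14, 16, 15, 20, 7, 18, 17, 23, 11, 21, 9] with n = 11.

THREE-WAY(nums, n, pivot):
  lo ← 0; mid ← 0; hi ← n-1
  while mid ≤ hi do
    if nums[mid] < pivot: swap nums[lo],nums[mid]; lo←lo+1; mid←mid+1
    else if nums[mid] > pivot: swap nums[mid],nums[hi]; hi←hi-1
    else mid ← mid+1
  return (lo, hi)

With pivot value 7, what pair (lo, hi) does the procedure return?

lo=0 mid=0 hi=10
14>7: swap(0,10), hi=9 ⇒ [9, 16, 15, 20, 7, 18, 17, 23, 11, 21, 14]
9>7: swap(0,9), hi=8 ⇒ [21, 16, 15, 20, 7, 18, 17, 23, 11, 9, 14]
21>7: swap(0,8), hi=7 ⇒ [11, 16, 15, 20, 7, 18, 17, 23, 21, 9, 14]
11>7: swap(0,7), hi=6 ⇒ [23, 16, 15, 20, 7, 18, 17, 11, 21, 9, 14]
23>7: swap(0,6), hi=5 ⇒ [17, 16, 15, 20, 7, 18, 23, 11, 21, 9, 14]
17>7: swap(0,5), hi=4 ⇒ [18, 16, 15, 20, 7, 17, 23, 11, 21, 9, 14]
18>7: swap(0,4), hi=3 ⇒ [7, 16, 15, 20, 18, 17, 23, 11, 21, 9, 14]
7=7: mid=1
16>7: swap(1,3), hi=2 ⇒ [7, 20, 15, 16, 18, 17, 23, 11, 21, 9, 14]
20>7: swap(1,2), hi=1 ⇒ [7, 15, 20, 16, 18, 17, 23, 11, 21, 9, 14]
15>7: swap(1,1), hi=0 ⇒ [7, 15, 20, 16, 18, 17, 23, 11, 21, 9, 14]
done. lo=0 hi=0; nums=[7, 15, 20, 16, 18, 17, 23, 11, 21, 9, 14]

(0, 0)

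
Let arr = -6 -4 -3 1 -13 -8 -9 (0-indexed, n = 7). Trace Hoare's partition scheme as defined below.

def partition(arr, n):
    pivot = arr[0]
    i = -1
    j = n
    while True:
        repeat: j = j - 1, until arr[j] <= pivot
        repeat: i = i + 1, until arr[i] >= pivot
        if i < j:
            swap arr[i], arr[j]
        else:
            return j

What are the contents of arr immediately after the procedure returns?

-9 -8 -13 1 -3 -4 -6

pivot = arr[0] = -6; i = -1, j = 7
j→6 (arr[6]=-9≤-6), i→0 (arr[0]=-6≥-6); i<j, swap → -9 -4 -3 1 -13 -8 -6
j→5 (arr[5]=-8≤-6), i→1 (arr[1]=-4≥-6); i<j, swap → -9 -8 -3 1 -13 -4 -6
j→4 (arr[4]=-13≤-6), i→2 (arr[2]=-3≥-6); i<j, swap → -9 -8 -13 1 -3 -4 -6
j→2, i→3; i≥j, return j=2. arr = -9 -8 -13 1 -3 -4 -6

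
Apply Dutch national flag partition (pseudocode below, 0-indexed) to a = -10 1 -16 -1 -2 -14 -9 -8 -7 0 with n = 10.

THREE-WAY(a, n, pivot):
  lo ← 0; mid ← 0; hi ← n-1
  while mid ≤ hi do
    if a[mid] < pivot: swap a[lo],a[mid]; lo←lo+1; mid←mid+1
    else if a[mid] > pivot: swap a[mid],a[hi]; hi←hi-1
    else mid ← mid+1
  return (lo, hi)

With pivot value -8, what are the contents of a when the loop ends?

-10 -16 -9 -14 -8 -2 -1 -7 0 1

pivot = -8; lo=0, mid=0, hi=9
a[mid]=-10<-8: swap a[0],a[0]; lo=1,mid=1 → -10 1 -16 -1 -2 -14 -9 -8 -7 0
a[mid]=1>-8: swap a[1],a[9]; hi=8 → -10 0 -16 -1 -2 -14 -9 -8 -7 1
a[mid]=0>-8: swap a[1],a[8]; hi=7 → -10 -7 -16 -1 -2 -14 -9 -8 0 1
a[mid]=-7>-8: swap a[1],a[7]; hi=6 → -10 -8 -16 -1 -2 -14 -9 -7 0 1
a[mid]=-8=-8: mid=2
a[mid]=-16<-8: swap a[1],a[2]; lo=2,mid=3 → -10 -16 -8 -1 -2 -14 -9 -7 0 1
a[mid]=-1>-8: swap a[3],a[6]; hi=5 → -10 -16 -8 -9 -2 -14 -1 -7 0 1
a[mid]=-9<-8: swap a[2],a[3]; lo=3,mid=4 → -10 -16 -9 -8 -2 -14 -1 -7 0 1
a[mid]=-2>-8: swap a[4],a[5]; hi=4 → -10 -16 -9 -8 -14 -2 -1 -7 0 1
a[mid]=-14<-8: swap a[3],a[4]; lo=4,mid=5 → -10 -16 -9 -14 -8 -2 -1 -7 0 1
end: lo=4, hi=4; a = -10 -16 -9 -14 -8 -2 -1 -7 0 1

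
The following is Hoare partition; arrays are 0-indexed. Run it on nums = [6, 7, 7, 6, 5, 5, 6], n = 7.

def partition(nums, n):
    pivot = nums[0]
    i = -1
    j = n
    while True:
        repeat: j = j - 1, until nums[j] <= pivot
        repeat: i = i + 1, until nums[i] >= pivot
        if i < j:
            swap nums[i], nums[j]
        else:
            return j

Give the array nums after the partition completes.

pivot=6
j stops at 6 (6), i stops at 0 (6); swap ⇒ [6, 7, 7, 6, 5, 5, 6]
j stops at 5 (5), i stops at 1 (7); swap ⇒ [6, 5, 7, 6, 5, 7, 6]
j stops at 4 (5), i stops at 2 (7); swap ⇒ [6, 5, 5, 6, 7, 7, 6]
j stops at 3, i stops at 3; i≥j ⇒ return 3. nums=[6, 5, 5, 6, 7, 7, 6]

[6, 5, 5, 6, 7, 7, 6]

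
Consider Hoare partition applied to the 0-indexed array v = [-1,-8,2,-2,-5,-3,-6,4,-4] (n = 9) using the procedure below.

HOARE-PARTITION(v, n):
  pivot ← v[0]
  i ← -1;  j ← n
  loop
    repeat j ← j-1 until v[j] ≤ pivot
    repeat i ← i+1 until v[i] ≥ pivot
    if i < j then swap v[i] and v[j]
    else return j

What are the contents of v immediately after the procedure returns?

[-4,-8,-6,-2,-5,-3,2,4,-1]

pivot=-1
j stops at 8 (-4), i stops at 0 (-1); swap ⇒ [-4,-8,2,-2,-5,-3,-6,4,-1]
j stops at 6 (-6), i stops at 2 (2); swap ⇒ [-4,-8,-6,-2,-5,-3,2,4,-1]
j stops at 5, i stops at 6; i≥j ⇒ return 5. v=[-4,-8,-6,-2,-5,-3,2,4,-1]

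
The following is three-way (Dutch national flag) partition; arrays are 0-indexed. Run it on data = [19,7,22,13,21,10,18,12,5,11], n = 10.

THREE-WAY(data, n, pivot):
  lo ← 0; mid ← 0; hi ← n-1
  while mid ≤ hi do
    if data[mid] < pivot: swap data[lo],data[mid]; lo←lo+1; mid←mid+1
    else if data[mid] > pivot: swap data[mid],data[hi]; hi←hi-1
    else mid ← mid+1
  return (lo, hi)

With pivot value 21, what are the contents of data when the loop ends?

[19,7,11,13,10,18,12,5,21,22]

lo=0 mid=0 hi=9
19<21: swap(0,0), lo=1 mid=1 ⇒ [19,7,22,13,21,10,18,12,5,11]
7<21: swap(1,1), lo=2 mid=2 ⇒ [19,7,22,13,21,10,18,12,5,11]
22>21: swap(2,9), hi=8 ⇒ [19,7,11,13,21,10,18,12,5,22]
11<21: swap(2,2), lo=3 mid=3 ⇒ [19,7,11,13,21,10,18,12,5,22]
13<21: swap(3,3), lo=4 mid=4 ⇒ [19,7,11,13,21,10,18,12,5,22]
21=21: mid=5
10<21: swap(4,5), lo=5 mid=6 ⇒ [19,7,11,13,10,21,18,12,5,22]
18<21: swap(5,6), lo=6 mid=7 ⇒ [19,7,11,13,10,18,21,12,5,22]
12<21: swap(6,7), lo=7 mid=8 ⇒ [19,7,11,13,10,18,12,21,5,22]
5<21: swap(7,8), lo=8 mid=9 ⇒ [19,7,11,13,10,18,12,5,21,22]
done. lo=8 hi=8; data=[19,7,11,13,10,18,12,5,21,22]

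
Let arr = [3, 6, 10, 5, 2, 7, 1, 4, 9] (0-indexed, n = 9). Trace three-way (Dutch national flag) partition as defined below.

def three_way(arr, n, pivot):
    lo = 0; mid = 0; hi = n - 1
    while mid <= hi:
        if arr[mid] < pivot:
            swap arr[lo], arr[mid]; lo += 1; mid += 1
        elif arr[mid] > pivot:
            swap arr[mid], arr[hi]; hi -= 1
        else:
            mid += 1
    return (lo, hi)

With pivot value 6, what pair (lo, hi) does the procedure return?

(5, 5)

pivot = 6; lo=0, mid=0, hi=8
arr[mid]=3<6: swap arr[0],arr[0]; lo=1,mid=1 → [3, 6, 10, 5, 2, 7, 1, 4, 9]
arr[mid]=6=6: mid=2
arr[mid]=10>6: swap arr[2],arr[8]; hi=7 → [3, 6, 9, 5, 2, 7, 1, 4, 10]
arr[mid]=9>6: swap arr[2],arr[7]; hi=6 → [3, 6, 4, 5, 2, 7, 1, 9, 10]
arr[mid]=4<6: swap arr[1],arr[2]; lo=2,mid=3 → [3, 4, 6, 5, 2, 7, 1, 9, 10]
arr[mid]=5<6: swap arr[2],arr[3]; lo=3,mid=4 → [3, 4, 5, 6, 2, 7, 1, 9, 10]
arr[mid]=2<6: swap arr[3],arr[4]; lo=4,mid=5 → [3, 4, 5, 2, 6, 7, 1, 9, 10]
arr[mid]=7>6: swap arr[5],arr[6]; hi=5 → [3, 4, 5, 2, 6, 1, 7, 9, 10]
arr[mid]=1<6: swap arr[4],arr[5]; lo=5,mid=6 → [3, 4, 5, 2, 1, 6, 7, 9, 10]
end: lo=5, hi=5; arr = [3, 4, 5, 2, 1, 6, 7, 9, 10]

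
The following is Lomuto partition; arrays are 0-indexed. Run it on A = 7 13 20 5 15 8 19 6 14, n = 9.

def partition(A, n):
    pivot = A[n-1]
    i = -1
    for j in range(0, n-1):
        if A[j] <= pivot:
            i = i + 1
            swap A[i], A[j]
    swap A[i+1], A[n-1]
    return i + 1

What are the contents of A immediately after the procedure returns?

7 13 5 8 6 14 19 15 20

pivot = A[8] = 14; i = -1
j=0: A[0]=7 ≤ 14 → i=0, swap A[0],A[0] (no change) → 7 13 20 5 15 8 19 6 14
j=1: A[1]=13 ≤ 14 → i=1, swap A[1],A[1] (no change) → 7 13 20 5 15 8 19 6 14
j=2: A[2]=20 > 14 → no swap
j=3: A[3]=5 ≤ 14 → i=2, swap A[2],A[3] → 7 13 5 20 15 8 19 6 14
j=4: A[4]=15 > 14 → no swap
j=5: A[5]=8 ≤ 14 → i=3, swap A[3],A[5] → 7 13 5 8 15 20 19 6 14
j=6: A[6]=19 > 14 → no swap
j=7: A[7]=6 ≤ 14 → i=4, swap A[4],A[7] → 7 13 5 8 6 20 19 15 14
final swap A[5],A[8] → 7 13 5 8 6 14 19 15 20; return 5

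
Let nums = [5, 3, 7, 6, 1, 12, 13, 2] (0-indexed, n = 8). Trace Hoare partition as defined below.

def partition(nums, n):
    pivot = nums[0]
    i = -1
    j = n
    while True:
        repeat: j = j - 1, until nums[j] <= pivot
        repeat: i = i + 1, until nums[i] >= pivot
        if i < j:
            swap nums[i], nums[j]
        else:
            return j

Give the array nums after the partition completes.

[2, 3, 1, 6, 7, 12, 13, 5]

pivot=5
j stops at 7 (2), i stops at 0 (5); swap ⇒ [2, 3, 7, 6, 1, 12, 13, 5]
j stops at 4 (1), i stops at 2 (7); swap ⇒ [2, 3, 1, 6, 7, 12, 13, 5]
j stops at 2, i stops at 3; i≥j ⇒ return 2. nums=[2, 3, 1, 6, 7, 12, 13, 5]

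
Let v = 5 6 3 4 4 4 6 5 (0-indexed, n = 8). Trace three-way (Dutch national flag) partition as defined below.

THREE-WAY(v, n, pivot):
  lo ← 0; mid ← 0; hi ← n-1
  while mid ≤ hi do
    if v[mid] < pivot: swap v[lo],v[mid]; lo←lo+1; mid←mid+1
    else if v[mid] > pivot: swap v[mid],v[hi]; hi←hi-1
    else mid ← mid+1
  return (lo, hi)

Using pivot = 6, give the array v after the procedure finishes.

5 3 4 4 4 5 6 6

lo=0 mid=0 hi=7
5<6: swap(0,0), lo=1 mid=1 ⇒ 5 6 3 4 4 4 6 5
6=6: mid=2
3<6: swap(1,2), lo=2 mid=3 ⇒ 5 3 6 4 4 4 6 5
4<6: swap(2,3), lo=3 mid=4 ⇒ 5 3 4 6 4 4 6 5
4<6: swap(3,4), lo=4 mid=5 ⇒ 5 3 4 4 6 4 6 5
4<6: swap(4,5), lo=5 mid=6 ⇒ 5 3 4 4 4 6 6 5
6=6: mid=7
5<6: swap(5,7), lo=6 mid=8 ⇒ 5 3 4 4 4 5 6 6
done. lo=6 hi=7; v=5 3 4 4 4 5 6 6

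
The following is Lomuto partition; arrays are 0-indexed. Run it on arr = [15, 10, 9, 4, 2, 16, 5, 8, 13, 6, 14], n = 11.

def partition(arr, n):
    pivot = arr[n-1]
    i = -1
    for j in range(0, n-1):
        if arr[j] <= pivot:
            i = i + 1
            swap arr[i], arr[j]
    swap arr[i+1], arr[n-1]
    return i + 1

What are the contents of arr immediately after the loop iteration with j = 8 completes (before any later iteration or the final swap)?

[10, 9, 4, 2, 5, 8, 13, 16, 15, 6, 14]

pivot=14, i=-1
j=0: 15>14, skip
j=1: 10≤14, i=0, swap(0,1) ⇒ [10, 15, 9, 4, 2, 16, 5, 8, 13, 6, 14]
j=2: 9≤14, i=1, swap(1,2) ⇒ [10, 9, 15, 4, 2, 16, 5, 8, 13, 6, 14]
j=3: 4≤14, i=2, swap(2,3) ⇒ [10, 9, 4, 15, 2, 16, 5, 8, 13, 6, 14]
j=4: 2≤14, i=3, swap(3,4) ⇒ [10, 9, 4, 2, 15, 16, 5, 8, 13, 6, 14]
j=5: 16>14, skip
j=6: 5≤14, i=4, swap(4,6) ⇒ [10, 9, 4, 2, 5, 16, 15, 8, 13, 6, 14]
j=7: 8≤14, i=5, swap(5,7) ⇒ [10, 9, 4, 2, 5, 8, 15, 16, 13, 6, 14]
j=8: 13≤14, i=6, swap(6,8) ⇒ [10, 9, 4, 2, 5, 8, 13, 16, 15, 6, 14]
(after j=8) arr = [10, 9, 4, 2, 5, 8, 13, 16, 15, 6, 14]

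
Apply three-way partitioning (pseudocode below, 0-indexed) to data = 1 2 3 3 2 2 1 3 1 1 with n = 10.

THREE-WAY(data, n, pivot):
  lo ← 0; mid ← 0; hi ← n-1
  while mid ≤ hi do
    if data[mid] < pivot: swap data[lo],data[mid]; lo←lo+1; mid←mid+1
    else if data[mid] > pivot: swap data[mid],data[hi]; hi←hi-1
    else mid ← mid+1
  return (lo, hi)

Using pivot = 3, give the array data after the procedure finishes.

lo=0 mid=0 hi=9
1<3: swap(0,0), lo=1 mid=1 ⇒ 1 2 3 3 2 2 1 3 1 1
2<3: swap(1,1), lo=2 mid=2 ⇒ 1 2 3 3 2 2 1 3 1 1
3=3: mid=3
3=3: mid=4
2<3: swap(2,4), lo=3 mid=5 ⇒ 1 2 2 3 3 2 1 3 1 1
2<3: swap(3,5), lo=4 mid=6 ⇒ 1 2 2 2 3 3 1 3 1 1
1<3: swap(4,6), lo=5 mid=7 ⇒ 1 2 2 2 1 3 3 3 1 1
3=3: mid=8
1<3: swap(5,8), lo=6 mid=9 ⇒ 1 2 2 2 1 1 3 3 3 1
1<3: swap(6,9), lo=7 mid=10 ⇒ 1 2 2 2 1 1 1 3 3 3
done. lo=7 hi=9; data=1 2 2 2 1 1 1 3 3 3

1 2 2 2 1 1 1 3 3 3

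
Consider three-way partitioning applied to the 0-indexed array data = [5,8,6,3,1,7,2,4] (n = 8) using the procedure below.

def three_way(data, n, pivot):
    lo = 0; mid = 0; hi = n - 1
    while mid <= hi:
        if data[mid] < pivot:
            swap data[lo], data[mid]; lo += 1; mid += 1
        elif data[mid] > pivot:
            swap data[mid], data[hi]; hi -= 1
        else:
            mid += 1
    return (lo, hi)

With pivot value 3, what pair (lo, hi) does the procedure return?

lo=0 mid=0 hi=7
5>3: swap(0,7), hi=6 ⇒ [4,8,6,3,1,7,2,5]
4>3: swap(0,6), hi=5 ⇒ [2,8,6,3,1,7,4,5]
2<3: swap(0,0), lo=1 mid=1 ⇒ [2,8,6,3,1,7,4,5]
8>3: swap(1,5), hi=4 ⇒ [2,7,6,3,1,8,4,5]
7>3: swap(1,4), hi=3 ⇒ [2,1,6,3,7,8,4,5]
1<3: swap(1,1), lo=2 mid=2 ⇒ [2,1,6,3,7,8,4,5]
6>3: swap(2,3), hi=2 ⇒ [2,1,3,6,7,8,4,5]
3=3: mid=3
done. lo=2 hi=2; data=[2,1,3,6,7,8,4,5]

(2, 2)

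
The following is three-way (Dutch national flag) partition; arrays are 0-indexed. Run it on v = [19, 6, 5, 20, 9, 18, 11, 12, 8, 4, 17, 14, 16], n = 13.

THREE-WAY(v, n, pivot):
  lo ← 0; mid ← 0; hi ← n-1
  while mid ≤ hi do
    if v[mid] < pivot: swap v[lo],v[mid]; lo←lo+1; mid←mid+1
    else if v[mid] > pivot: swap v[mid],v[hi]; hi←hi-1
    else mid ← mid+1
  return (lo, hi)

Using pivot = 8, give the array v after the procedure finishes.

[4, 6, 5, 8, 18, 11, 12, 9, 20, 17, 14, 16, 19]

pivot = 8; lo=0, mid=0, hi=12
v[mid]=19>8: swap v[0],v[12]; hi=11 → [16, 6, 5, 20, 9, 18, 11, 12, 8, 4, 17, 14, 19]
v[mid]=16>8: swap v[0],v[11]; hi=10 → [14, 6, 5, 20, 9, 18, 11, 12, 8, 4, 17, 16, 19]
v[mid]=14>8: swap v[0],v[10]; hi=9 → [17, 6, 5, 20, 9, 18, 11, 12, 8, 4, 14, 16, 19]
v[mid]=17>8: swap v[0],v[9]; hi=8 → [4, 6, 5, 20, 9, 18, 11, 12, 8, 17, 14, 16, 19]
v[mid]=4<8: swap v[0],v[0]; lo=1,mid=1 → [4, 6, 5, 20, 9, 18, 11, 12, 8, 17, 14, 16, 19]
v[mid]=6<8: swap v[1],v[1]; lo=2,mid=2 → [4, 6, 5, 20, 9, 18, 11, 12, 8, 17, 14, 16, 19]
v[mid]=5<8: swap v[2],v[2]; lo=3,mid=3 → [4, 6, 5, 20, 9, 18, 11, 12, 8, 17, 14, 16, 19]
v[mid]=20>8: swap v[3],v[8]; hi=7 → [4, 6, 5, 8, 9, 18, 11, 12, 20, 17, 14, 16, 19]
v[mid]=8=8: mid=4
v[mid]=9>8: swap v[4],v[7]; hi=6 → [4, 6, 5, 8, 12, 18, 11, 9, 20, 17, 14, 16, 19]
v[mid]=12>8: swap v[4],v[6]; hi=5 → [4, 6, 5, 8, 11, 18, 12, 9, 20, 17, 14, 16, 19]
v[mid]=11>8: swap v[4],v[5]; hi=4 → [4, 6, 5, 8, 18, 11, 12, 9, 20, 17, 14, 16, 19]
v[mid]=18>8: swap v[4],v[4]; hi=3 → [4, 6, 5, 8, 18, 11, 12, 9, 20, 17, 14, 16, 19]
end: lo=3, hi=3; v = [4, 6, 5, 8, 18, 11, 12, 9, 20, 17, 14, 16, 19]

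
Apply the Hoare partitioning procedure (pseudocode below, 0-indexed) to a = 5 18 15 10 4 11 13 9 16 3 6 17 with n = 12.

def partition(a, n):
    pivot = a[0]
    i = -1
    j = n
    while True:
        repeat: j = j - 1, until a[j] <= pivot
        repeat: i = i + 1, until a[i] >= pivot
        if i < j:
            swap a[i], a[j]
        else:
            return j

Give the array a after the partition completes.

3 4 15 10 18 11 13 9 16 5 6 17

pivot = a[0] = 5; i = -1, j = 12
j→9 (a[9]=3≤5), i→0 (a[0]=5≥5); i<j, swap → 3 18 15 10 4 11 13 9 16 5 6 17
j→4 (a[4]=4≤5), i→1 (a[1]=18≥5); i<j, swap → 3 4 15 10 18 11 13 9 16 5 6 17
j→1, i→2; i≥j, return j=1. a = 3 4 15 10 18 11 13 9 16 5 6 17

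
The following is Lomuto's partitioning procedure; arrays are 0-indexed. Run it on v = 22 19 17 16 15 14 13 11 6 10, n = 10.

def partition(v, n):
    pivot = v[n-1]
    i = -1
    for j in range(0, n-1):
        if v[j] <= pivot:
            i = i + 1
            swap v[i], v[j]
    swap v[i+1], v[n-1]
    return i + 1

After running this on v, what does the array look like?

pivot = v[9] = 10; i = -1
j=0: v[0]=22 > 10 → no swap
j=1: v[1]=19 > 10 → no swap
j=2: v[2]=17 > 10 → no swap
j=3: v[3]=16 > 10 → no swap
j=4: v[4]=15 > 10 → no swap
j=5: v[5]=14 > 10 → no swap
j=6: v[6]=13 > 10 → no swap
j=7: v[7]=11 > 10 → no swap
j=8: v[8]=6 ≤ 10 → i=0, swap v[0],v[8] → 6 19 17 16 15 14 13 11 22 10
final swap v[1],v[9] → 6 10 17 16 15 14 13 11 22 19; return 1

6 10 17 16 15 14 13 11 22 19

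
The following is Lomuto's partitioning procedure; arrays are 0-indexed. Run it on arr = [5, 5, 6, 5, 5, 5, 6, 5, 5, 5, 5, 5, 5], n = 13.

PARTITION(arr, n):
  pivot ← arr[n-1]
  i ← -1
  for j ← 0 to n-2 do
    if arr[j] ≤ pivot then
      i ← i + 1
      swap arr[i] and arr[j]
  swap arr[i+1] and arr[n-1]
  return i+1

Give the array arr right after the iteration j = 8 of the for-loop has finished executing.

[5, 5, 5, 5, 5, 5, 5, 6, 6, 5, 5, 5, 5]

pivot=5, i=-1
j=0: 5≤5, i=0, swap(0,0) ⇒ [5, 5, 6, 5, 5, 5, 6, 5, 5, 5, 5, 5, 5]
j=1: 5≤5, i=1, swap(1,1) ⇒ [5, 5, 6, 5, 5, 5, 6, 5, 5, 5, 5, 5, 5]
j=2: 6>5, skip
j=3: 5≤5, i=2, swap(2,3) ⇒ [5, 5, 5, 6, 5, 5, 6, 5, 5, 5, 5, 5, 5]
j=4: 5≤5, i=3, swap(3,4) ⇒ [5, 5, 5, 5, 6, 5, 6, 5, 5, 5, 5, 5, 5]
j=5: 5≤5, i=4, swap(4,5) ⇒ [5, 5, 5, 5, 5, 6, 6, 5, 5, 5, 5, 5, 5]
j=6: 6>5, skip
j=7: 5≤5, i=5, swap(5,7) ⇒ [5, 5, 5, 5, 5, 5, 6, 6, 5, 5, 5, 5, 5]
j=8: 5≤5, i=6, swap(6,8) ⇒ [5, 5, 5, 5, 5, 5, 5, 6, 6, 5, 5, 5, 5]
(after j=8) arr = [5, 5, 5, 5, 5, 5, 5, 6, 6, 5, 5, 5, 5]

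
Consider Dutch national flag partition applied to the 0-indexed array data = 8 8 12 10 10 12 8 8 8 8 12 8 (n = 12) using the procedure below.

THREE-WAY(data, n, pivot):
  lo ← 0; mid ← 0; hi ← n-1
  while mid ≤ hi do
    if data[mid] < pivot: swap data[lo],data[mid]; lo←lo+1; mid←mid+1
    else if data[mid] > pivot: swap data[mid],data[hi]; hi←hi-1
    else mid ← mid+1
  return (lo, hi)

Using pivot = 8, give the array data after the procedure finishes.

8 8 8 8 8 8 8 12 10 12 10 12

lo=0 mid=0 hi=11
8=8: mid=1
8=8: mid=2
12>8: swap(2,11), hi=10 ⇒ 8 8 8 10 10 12 8 8 8 8 12 12
8=8: mid=3
10>8: swap(3,10), hi=9 ⇒ 8 8 8 12 10 12 8 8 8 8 10 12
12>8: swap(3,9), hi=8 ⇒ 8 8 8 8 10 12 8 8 8 12 10 12
8=8: mid=4
10>8: swap(4,8), hi=7 ⇒ 8 8 8 8 8 12 8 8 10 12 10 12
8=8: mid=5
12>8: swap(5,7), hi=6 ⇒ 8 8 8 8 8 8 8 12 10 12 10 12
8=8: mid=6
8=8: mid=7
done. lo=0 hi=6; data=8 8 8 8 8 8 8 12 10 12 10 12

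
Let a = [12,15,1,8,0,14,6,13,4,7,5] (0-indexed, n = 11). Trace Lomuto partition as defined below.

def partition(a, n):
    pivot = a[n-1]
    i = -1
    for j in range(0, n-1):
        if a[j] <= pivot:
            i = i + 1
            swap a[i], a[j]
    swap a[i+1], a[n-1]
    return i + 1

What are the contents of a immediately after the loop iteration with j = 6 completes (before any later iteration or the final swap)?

[1,0,12,8,15,14,6,13,4,7,5]

pivot = a[10] = 5; i = -1
j=0: a[0]=12 > 5 → no swap
j=1: a[1]=15 > 5 → no swap
j=2: a[2]=1 ≤ 5 → i=0, swap a[0],a[2] → [1,15,12,8,0,14,6,13,4,7,5]
j=3: a[3]=8 > 5 → no swap
j=4: a[4]=0 ≤ 5 → i=1, swap a[1],a[4] → [1,0,12,8,15,14,6,13,4,7,5]
j=5: a[5]=14 > 5 → no swap
j=6: a[6]=6 > 5 → no swap
(after j=6) a = [1,0,12,8,15,14,6,13,4,7,5]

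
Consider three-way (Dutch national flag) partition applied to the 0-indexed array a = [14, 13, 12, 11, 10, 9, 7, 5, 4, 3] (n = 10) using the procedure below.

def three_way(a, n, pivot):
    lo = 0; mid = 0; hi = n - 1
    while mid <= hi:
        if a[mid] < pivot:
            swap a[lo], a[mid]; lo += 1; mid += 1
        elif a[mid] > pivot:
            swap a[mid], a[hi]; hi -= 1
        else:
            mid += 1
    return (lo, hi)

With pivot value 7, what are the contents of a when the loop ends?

pivot = 7; lo=0, mid=0, hi=9
a[mid]=14>7: swap a[0],a[9]; hi=8 → [3, 13, 12, 11, 10, 9, 7, 5, 4, 14]
a[mid]=3<7: swap a[0],a[0]; lo=1,mid=1 → [3, 13, 12, 11, 10, 9, 7, 5, 4, 14]
a[mid]=13>7: swap a[1],a[8]; hi=7 → [3, 4, 12, 11, 10, 9, 7, 5, 13, 14]
a[mid]=4<7: swap a[1],a[1]; lo=2,mid=2 → [3, 4, 12, 11, 10, 9, 7, 5, 13, 14]
a[mid]=12>7: swap a[2],a[7]; hi=6 → [3, 4, 5, 11, 10, 9, 7, 12, 13, 14]
a[mid]=5<7: swap a[2],a[2]; lo=3,mid=3 → [3, 4, 5, 11, 10, 9, 7, 12, 13, 14]
a[mid]=11>7: swap a[3],a[6]; hi=5 → [3, 4, 5, 7, 10, 9, 11, 12, 13, 14]
a[mid]=7=7: mid=4
a[mid]=10>7: swap a[4],a[5]; hi=4 → [3, 4, 5, 7, 9, 10, 11, 12, 13, 14]
a[mid]=9>7: swap a[4],a[4]; hi=3 → [3, 4, 5, 7, 9, 10, 11, 12, 13, 14]
end: lo=3, hi=3; a = [3, 4, 5, 7, 9, 10, 11, 12, 13, 14]

[3, 4, 5, 7, 9, 10, 11, 12, 13, 14]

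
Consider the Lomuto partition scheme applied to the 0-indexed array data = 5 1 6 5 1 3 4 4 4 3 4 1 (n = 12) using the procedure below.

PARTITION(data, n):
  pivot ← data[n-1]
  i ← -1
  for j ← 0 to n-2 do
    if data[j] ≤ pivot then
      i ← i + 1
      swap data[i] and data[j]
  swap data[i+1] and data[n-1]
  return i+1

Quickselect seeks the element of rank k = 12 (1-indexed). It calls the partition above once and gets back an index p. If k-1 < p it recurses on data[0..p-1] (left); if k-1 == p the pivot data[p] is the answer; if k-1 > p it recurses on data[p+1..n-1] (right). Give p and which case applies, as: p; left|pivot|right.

2; right

pivot=1, i=-1
j=0: 5>1, skip
j=1: 1≤1, i=0, swap(0,1) ⇒ 1 5 6 5 1 3 4 4 4 3 4 1
j=2: 6>1, skip
j=3: 5>1, skip
j=4: 1≤1, i=1, swap(1,4) ⇒ 1 1 6 5 5 3 4 4 4 3 4 1
j=5: 3>1, skip
j=6: 4>1, skip
j=7: 4>1, skip
j=8: 4>1, skip
j=9: 3>1, skip
j=10: 4>1, skip
swap(2,11) ⇒ 1 1 1 5 5 3 4 4 4 3 4 6; return 2
p = 2; k-1 = 11 > 2 ⇒ right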